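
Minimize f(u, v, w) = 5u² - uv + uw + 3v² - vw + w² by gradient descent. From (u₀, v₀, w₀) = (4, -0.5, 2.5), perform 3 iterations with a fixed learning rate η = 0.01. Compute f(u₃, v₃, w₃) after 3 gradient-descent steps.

∇f = (10u - v + w, -u + 6v - w, u - v + 2w)
(u₁, v₁, w₁) = (4, -0.5, 2.5) − 0.01·(43, -9.5, 9.5) = (3.57, -0.405, 2.405)
(u₂, v₂, w₂) = (3.57, -0.405, 2.405) − 0.01·(38.51, -8.405, 8.785) = (3.1849, -0.32095, 2.31715)
(u₃, v₃, w₃) = (3.1849, -0.32095, 2.31715) − 0.01·(34.4871, -7.42775, 8.14015) = (2.840029, -0.2466725, 2.2357485)
f(2.840029, -0.2466725, 2.2357485) = 53.11158222830125

53.11158222830125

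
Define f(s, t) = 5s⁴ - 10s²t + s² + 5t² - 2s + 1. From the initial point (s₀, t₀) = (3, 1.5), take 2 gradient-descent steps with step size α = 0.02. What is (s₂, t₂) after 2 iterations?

∇f = (20s³ - 20st + 2s - 2, -10s² + 10t)
Step 1: at (3, 1.5), ∇f = (454, -75) → (3, 1.5) − 0.02·(454, -75) = (-6.08, 3)
Step 2: at (-6.08, 3), ∇f = (-4144.47424, -339.664) → (-6.08, 3) − 0.02·(-4144.47424, -339.664) = (76.8094848, 9.79328)

(76.8094848, 9.79328)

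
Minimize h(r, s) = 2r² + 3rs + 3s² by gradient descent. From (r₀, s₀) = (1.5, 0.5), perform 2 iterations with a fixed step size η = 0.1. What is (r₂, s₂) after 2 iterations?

(0.525, -0.325)

∇h = (4r + 3s, 3r + 6s)
Step 1: at (1.5, 0.5), ∇h = (7.5, 7.5) → (1.5, 0.5) − 0.1·(7.5, 7.5) = (0.75, -0.25)
Step 2: at (0.75, -0.25), ∇h = (2.25, 0.75) → (0.75, -0.25) − 0.1·(2.25, 0.75) = (0.525, -0.325)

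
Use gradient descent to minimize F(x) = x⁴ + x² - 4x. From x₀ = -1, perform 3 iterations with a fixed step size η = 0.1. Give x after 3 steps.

0.6944

F′(x) = 4x³ + 2x - 4
Step 1: F′(-1) = -10; x₁ = -1 − 0.1·(-10) = 0
Step 2: F′(0) = -4; x₂ = 0 − 0.1·(-4) = 0.4
Step 3: F′(0.4) = -2.944; x₃ = 0.4 − 0.1·(-2.944) = 0.6944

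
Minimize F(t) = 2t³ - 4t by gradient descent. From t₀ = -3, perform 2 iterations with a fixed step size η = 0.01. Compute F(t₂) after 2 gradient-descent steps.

-130.86742975

F′(t) = 6t² - 4
t₁ = -3 − 0.01·50 = -3.5
t₂ = -3.5 − 0.01·69.5 = -4.195
F(-4.195) = -130.86742975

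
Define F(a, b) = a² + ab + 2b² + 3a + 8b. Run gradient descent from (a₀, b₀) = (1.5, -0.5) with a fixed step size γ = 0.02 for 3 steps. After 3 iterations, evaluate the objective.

-1.706046579968

∇F = (2a + b + 3, a + 4b + 8)
Step 1: at (1.5, -0.5), ∇F = (5.5, 7.5) → (1.5, -0.5) − 0.02·(5.5, 7.5) = (1.39, -0.65)
Step 2: at (1.39, -0.65), ∇F = (5.13, 6.79) → (1.39, -0.65) − 0.02·(5.13, 6.79) = (1.2874, -0.7858)
Step 3: at (1.2874, -0.7858), ∇F = (4.789, 6.1442) → (1.2874, -0.7858) − 0.02·(4.789, 6.1442) = (1.19162, -0.908684)
F(1.19162, -0.908684) = -1.706046579968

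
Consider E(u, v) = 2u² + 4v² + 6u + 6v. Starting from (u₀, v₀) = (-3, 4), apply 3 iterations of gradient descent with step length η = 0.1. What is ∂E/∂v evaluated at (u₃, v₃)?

∇E = (4u + 6, 8v + 6)
(u₁, v₁) = (-3, 4) − 0.1·(-6, 38) = (-2.4, 0.2)
(u₂, v₂) = (-2.4, 0.2) − 0.1·(-3.6, 7.6) = (-2.04, -0.56)
(u₃, v₃) = (-2.04, -0.56) − 0.1·(-2.16, 1.52) = (-1.824, -0.712)
∂E/∂v at (-1.824, -0.712) = 0.304

0.304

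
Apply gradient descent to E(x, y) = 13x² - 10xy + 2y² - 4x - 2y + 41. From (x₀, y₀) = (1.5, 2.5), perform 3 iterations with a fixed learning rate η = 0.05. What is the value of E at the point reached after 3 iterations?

30.67206325

∇E = (26x - 10y - 4, -10x + 4y - 2)
(x₁, y₁) = (1.5, 2.5) − 0.05·(10, -7) = (1, 2.85)
(x₂, y₂) = (1, 2.85) − 0.05·(-6.5, -0.6) = (1.325, 2.88)
(x₃, y₃) = (1.325, 2.88) − 0.05·(1.65, -3.73) = (1.2425, 3.0665)
E(1.2425, 3.0665) = 30.67206325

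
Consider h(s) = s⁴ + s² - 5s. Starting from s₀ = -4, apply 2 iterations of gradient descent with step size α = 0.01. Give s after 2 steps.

-1.14387636

h′(s) = 4s³ + 2s - 5
s₁ = -4 − 0.01·(-269) = -1.31
s₂ = -1.31 − 0.01·(-16.612364) = -1.14387636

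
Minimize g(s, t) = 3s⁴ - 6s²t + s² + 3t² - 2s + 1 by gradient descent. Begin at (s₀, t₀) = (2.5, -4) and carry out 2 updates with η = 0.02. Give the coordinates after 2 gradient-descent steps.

(11.20036264, -0.785908)

∇g = (12s³ - 12st + 2s - 2, -6s² + 6t)
Step 1: at (2.5, -4), ∇g = (310.5, -61.5) → (2.5, -4) − 0.02·(310.5, -61.5) = (-3.71, -2.77)
Step 2: at (-3.71, -2.77), ∇g = (-745.518132, -99.2046) → (-3.71, -2.77) − 0.02·(-745.518132, -99.2046) = (11.20036264, -0.785908)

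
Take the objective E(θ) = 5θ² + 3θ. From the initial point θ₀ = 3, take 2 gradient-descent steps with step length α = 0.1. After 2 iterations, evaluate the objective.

-0.45

E′(θ) = 10θ + 3
θ₁ = 3 − 0.1·33 = -0.3
θ₂ = -0.3 − 0.1·0 = -0.3
E(-0.3) = -0.45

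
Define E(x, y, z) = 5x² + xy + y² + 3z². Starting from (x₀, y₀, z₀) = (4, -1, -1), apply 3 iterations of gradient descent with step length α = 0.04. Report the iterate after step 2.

(1.5072, -1.0912, -0.5776)

∇E = (10x + y, x + 2y, 6z)
(x₁, y₁, z₁) = (4, -1, -1) − 0.04·(39, 2, -6) = (2.44, -1.08, -0.76)
(x₂, y₂, z₂) = (2.44, -1.08, -0.76) − 0.04·(23.32, 0.28, -4.56) = (1.5072, -1.0912, -0.5776)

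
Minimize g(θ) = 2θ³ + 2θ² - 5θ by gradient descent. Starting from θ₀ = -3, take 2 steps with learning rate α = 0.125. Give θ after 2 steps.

-46.79296875

g′(θ) = 6θ² + 4θ - 5
θ₁ = -3 − 0.125·37 = -7.625
θ₂ = -7.625 − 0.125·313.34375 = -46.79296875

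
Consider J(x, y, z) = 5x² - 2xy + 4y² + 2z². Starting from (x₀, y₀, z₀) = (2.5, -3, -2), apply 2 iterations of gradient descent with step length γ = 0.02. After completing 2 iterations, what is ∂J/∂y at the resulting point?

-18.4752

∇J = (10x - 2y, -2x + 8y, 4z)
(x₁, y₁, z₁) = (2.5, -3, -2) − 0.02·(31, -29, -8) = (1.88, -2.42, -1.84)
(x₂, y₂, z₂) = (1.88, -2.42, -1.84) − 0.02·(23.64, -23.12, -7.36) = (1.4072, -1.9576, -1.6928)
∂J/∂y at (1.4072, -1.9576, -1.6928) = -18.4752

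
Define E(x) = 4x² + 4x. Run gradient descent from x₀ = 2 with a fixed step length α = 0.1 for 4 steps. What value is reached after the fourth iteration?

-0.496

E′(x) = 8x + 4
Step 1: E′(2) = 20; x₁ = 2 − 0.1·20 = 0
Step 2: E′(0) = 4; x₂ = 0 − 0.1·4 = -0.4
Step 3: E′(-0.4) = 0.8; x₃ = -0.4 − 0.1·0.8 = -0.48
Step 4: E′(-0.48) = 0.16; x₄ = -0.48 − 0.1·0.16 = -0.496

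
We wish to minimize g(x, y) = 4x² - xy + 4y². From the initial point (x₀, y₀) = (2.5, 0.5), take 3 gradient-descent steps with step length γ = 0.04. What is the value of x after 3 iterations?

0.822016

∇g = (8x - y, -x + 8y)
(x₁, y₁) = (2.5, 0.5) − 0.04·(19.5, 1.5) = (1.72, 0.44)
(x₂, y₂) = (1.72, 0.44) − 0.04·(13.32, 1.8) = (1.1872, 0.368)
(x₃, y₃) = (1.1872, 0.368) − 0.04·(9.1296, 1.7568) = (0.822016, 0.297728)
x = 0.822016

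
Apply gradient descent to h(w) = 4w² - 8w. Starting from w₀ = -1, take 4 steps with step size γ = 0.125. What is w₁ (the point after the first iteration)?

h′(w) = 8w - 8
w₁ = -1 − 0.125·(-16) = 1

1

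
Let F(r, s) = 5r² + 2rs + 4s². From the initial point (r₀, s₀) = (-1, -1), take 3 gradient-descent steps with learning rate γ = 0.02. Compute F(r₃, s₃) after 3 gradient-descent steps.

2.460321247232

∇F = (10r + 2s, 2r + 8s)
Step 1: at (-1, -1), ∇F = (-12, -10) → (-1, -1) − 0.02·(-12, -10) = (-0.76, -0.8)
Step 2: at (-0.76, -0.8), ∇F = (-9.2, -7.92) → (-0.76, -0.8) − 0.02·(-9.2, -7.92) = (-0.576, -0.6416)
Step 3: at (-0.576, -0.6416), ∇F = (-7.0432, -6.2848) → (-0.576, -0.6416) − 0.02·(-7.0432, -6.2848) = (-0.435136, -0.515904)
F(-0.435136, -0.515904) = 2.460321247232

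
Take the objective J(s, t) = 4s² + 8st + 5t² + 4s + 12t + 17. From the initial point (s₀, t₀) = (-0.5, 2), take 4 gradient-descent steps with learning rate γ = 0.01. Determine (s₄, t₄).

(-0.95208192, 1.098392)

∇J = (8s + 8t + 4, 8s + 10t + 12)
Step 1: at (-0.5, 2), ∇J = (16, 28) → (-0.5, 2) − 0.01·(16, 28) = (-0.66, 1.72)
Step 2: at (-0.66, 1.72), ∇J = (12.48, 23.92) → (-0.66, 1.72) − 0.01·(12.48, 23.92) = (-0.7848, 1.4808)
Step 3: at (-0.7848, 1.4808), ∇J = (9.568, 20.5296) → (-0.7848, 1.4808) − 0.01·(9.568, 20.5296) = (-0.88048, 1.275504)
Step 4: at (-0.88048, 1.275504), ∇J = (7.160192, 17.7112) → (-0.88048, 1.275504) − 0.01·(7.160192, 17.7112) = (-0.95208192, 1.098392)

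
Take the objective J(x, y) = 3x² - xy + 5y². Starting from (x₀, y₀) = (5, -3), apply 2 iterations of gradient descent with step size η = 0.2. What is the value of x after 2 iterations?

1.12

∇J = (6x - y, -x + 10y)
Step 1: at (5, -3), ∇J = (33, -35) → (5, -3) − 0.2·(33, -35) = (-1.6, 4)
Step 2: at (-1.6, 4), ∇J = (-13.6, 41.6) → (-1.6, 4) − 0.2·(-13.6, 41.6) = (1.12, -4.32)
x = 1.12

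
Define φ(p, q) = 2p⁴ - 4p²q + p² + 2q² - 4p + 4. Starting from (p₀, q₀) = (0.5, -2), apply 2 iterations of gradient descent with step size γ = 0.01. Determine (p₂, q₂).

∇φ = (8p³ - 8pq + 2p - 4, -4p² + 4q)
Step 1: at (0.5, -2), ∇φ = (6, -9) → (0.5, -2) − 0.01·(6, -9) = (0.44, -1.91)
Step 2: at (0.44, -1.91), ∇φ = (4.284672, -8.4144) → (0.44, -1.91) − 0.01·(4.284672, -8.4144) = (0.39715328, -1.825856)

(0.39715328, -1.825856)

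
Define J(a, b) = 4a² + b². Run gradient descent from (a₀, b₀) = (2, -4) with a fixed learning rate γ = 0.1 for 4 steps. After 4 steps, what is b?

∇J = (8a, 2b)
Step 1: at (2, -4), ∇J = (16, -8) → (2, -4) − 0.1·(16, -8) = (0.4, -3.2)
Step 2: at (0.4, -3.2), ∇J = (3.2, -6.4) → (0.4, -3.2) − 0.1·(3.2, -6.4) = (0.08, -2.56)
Step 3: at (0.08, -2.56), ∇J = (0.64, -5.12) → (0.08, -2.56) − 0.1·(0.64, -5.12) = (0.016, -2.048)
Step 4: at (0.016, -2.048), ∇J = (0.128, -4.096) → (0.016, -2.048) − 0.1·(0.128, -4.096) = (0.0032, -1.6384)
b = -1.6384

-1.6384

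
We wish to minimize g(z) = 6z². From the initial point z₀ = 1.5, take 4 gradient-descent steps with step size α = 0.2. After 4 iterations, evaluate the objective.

g′(z) = 12z
z₁ = 1.5 − 0.2·18 = -2.1
z₂ = -2.1 − 0.2·(-25.2) = 2.94
z₃ = 2.94 − 0.2·35.28 = -4.116
z₄ = -4.116 − 0.2·(-49.392) = 5.7624
g(5.7624) = 199.23152256

199.23152256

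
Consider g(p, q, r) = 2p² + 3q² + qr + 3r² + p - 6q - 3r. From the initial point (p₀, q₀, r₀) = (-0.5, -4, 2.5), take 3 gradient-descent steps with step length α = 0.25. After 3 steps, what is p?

∇g = (4p + 1, 6q + r - 6, q + 6r - 3)
(p₁, q₁, r₁) = (-0.5, -4, 2.5) − 0.25·(-1, -27.5, 8) = (-0.25, 2.875, 0.5)
(p₂, q₂, r₂) = (-0.25, 2.875, 0.5) − 0.25·(0, 11.75, 2.875) = (-0.25, -0.0625, -0.21875)
(p₃, q₃, r₃) = (-0.25, -0.0625, -0.21875) − 0.25·(0, -6.59375, -4.375) = (-0.25, 1.5859375, 0.875)
p = -0.25

-0.25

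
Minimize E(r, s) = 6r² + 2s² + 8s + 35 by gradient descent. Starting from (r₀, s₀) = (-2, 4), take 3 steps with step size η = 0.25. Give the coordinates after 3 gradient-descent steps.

(16, -2)

∇E = (12r, 4s + 8)
(r₁, s₁) = (-2, 4) − 0.25·(-24, 24) = (4, -2)
(r₂, s₂) = (4, -2) − 0.25·(48, 0) = (-8, -2)
(r₃, s₃) = (-8, -2) − 0.25·(-96, 0) = (16, -2)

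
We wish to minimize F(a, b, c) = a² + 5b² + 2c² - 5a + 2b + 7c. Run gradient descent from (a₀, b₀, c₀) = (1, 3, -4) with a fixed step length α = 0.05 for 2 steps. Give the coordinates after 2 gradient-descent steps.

∇F = (2a - 5, 10b + 2, 4c + 7)
Step 1: at (1, 3, -4), ∇F = (-3, 32, -9) → (1, 3, -4) − 0.05·(-3, 32, -9) = (1.15, 1.4, -3.55)
Step 2: at (1.15, 1.4, -3.55), ∇F = (-2.7, 16, -7.2) → (1.15, 1.4, -3.55) − 0.05·(-2.7, 16, -7.2) = (1.285, 0.6, -3.19)

(1.285, 0.6, -3.19)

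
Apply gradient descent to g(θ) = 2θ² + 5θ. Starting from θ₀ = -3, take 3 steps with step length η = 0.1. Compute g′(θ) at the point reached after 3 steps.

g′(θ) = 4θ + 5
θ₁ = -3 − 0.1·(-7) = -2.3
θ₂ = -2.3 − 0.1·(-4.2) = -1.88
θ₃ = -1.88 − 0.1·(-2.52) = -1.628
g′(θ) at (-1.628) = -1.512

-1.512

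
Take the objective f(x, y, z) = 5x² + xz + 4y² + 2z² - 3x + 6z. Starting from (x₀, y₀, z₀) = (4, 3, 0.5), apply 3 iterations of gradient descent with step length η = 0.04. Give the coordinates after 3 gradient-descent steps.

∇f = (10x + z - 3, 8y, x + 4z + 6)
(x₁, y₁, z₁) = (4, 3, 0.5) − 0.04·(37.5, 24, 12) = (2.5, 2.04, 0.02)
(x₂, y₂, z₂) = (2.5, 2.04, 0.02) − 0.04·(22.02, 16.32, 8.58) = (1.6192, 1.3872, -0.3232)
(x₃, y₃, z₃) = (1.6192, 1.3872, -0.3232) − 0.04·(12.8688, 11.0976, 6.3264) = (1.104448, 0.943296, -0.576256)

(1.104448, 0.943296, -0.576256)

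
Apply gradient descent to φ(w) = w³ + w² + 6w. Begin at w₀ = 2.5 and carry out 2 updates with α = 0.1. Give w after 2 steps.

-1.0476875

φ′(w) = 3w² + 2w + 6
w₁ = 2.5 − 0.1·29.75 = -0.475
w₂ = -0.475 − 0.1·5.726875 = -1.0476875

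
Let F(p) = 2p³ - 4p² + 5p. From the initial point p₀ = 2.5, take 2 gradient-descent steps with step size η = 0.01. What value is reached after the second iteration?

2.0964625

F′(p) = 6p² - 8p + 5
Step 1: F′(2.5) = 22.5; p₁ = 2.5 − 0.01·22.5 = 2.275
Step 2: F′(2.275) = 17.85375; p₂ = 2.275 − 0.01·17.85375 = 2.0964625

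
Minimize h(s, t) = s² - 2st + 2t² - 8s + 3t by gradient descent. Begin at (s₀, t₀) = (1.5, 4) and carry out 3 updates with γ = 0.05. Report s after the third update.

∇h = (2s - 2t - 8, -2s + 4t + 3)
(s₁, t₁) = (1.5, 4) − 0.05·(-13, 16) = (2.15, 3.2)
(s₂, t₂) = (2.15, 3.2) − 0.05·(-10.1, 11.5) = (2.655, 2.625)
(s₃, t₃) = (2.655, 2.625) − 0.05·(-7.94, 8.19) = (3.052, 2.2155)
s = 3.052

3.052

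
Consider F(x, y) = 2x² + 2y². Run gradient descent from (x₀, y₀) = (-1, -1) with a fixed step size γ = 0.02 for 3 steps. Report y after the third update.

-0.778688

∇F = (4x, 4y)
(x₁, y₁) = (-1, -1) − 0.02·(-4, -4) = (-0.92, -0.92)
(x₂, y₂) = (-0.92, -0.92) − 0.02·(-3.68, -3.68) = (-0.8464, -0.8464)
(x₃, y₃) = (-0.8464, -0.8464) − 0.02·(-3.3856, -3.3856) = (-0.778688, -0.778688)
y = -0.778688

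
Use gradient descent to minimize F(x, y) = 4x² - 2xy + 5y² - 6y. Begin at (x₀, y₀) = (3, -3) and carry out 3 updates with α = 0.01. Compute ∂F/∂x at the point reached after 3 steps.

∇F = (8x - 2y, -2x + 10y - 6)
(x₁, y₁) = (3, -3) − 0.01·(30, -42) = (2.7, -2.58)
(x₂, y₂) = (2.7, -2.58) − 0.01·(26.76, -37.2) = (2.4324, -2.208)
(x₃, y₃) = (2.4324, -2.208) − 0.01·(23.8752, -32.9448) = (2.193648, -1.878552)
∂F/∂x at (2.193648, -1.878552) = 21.306288

21.306288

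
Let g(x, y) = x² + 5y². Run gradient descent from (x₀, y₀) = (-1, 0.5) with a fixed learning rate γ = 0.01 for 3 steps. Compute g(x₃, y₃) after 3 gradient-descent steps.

∇g = (2x, 10y)
(x₁, y₁) = (-1, 0.5) − 0.01·(-2, 5) = (-0.98, 0.45)
(x₂, y₂) = (-0.98, 0.45) − 0.01·(-1.96, 4.5) = (-0.9604, 0.405)
(x₃, y₃) = (-0.9604, 0.405) − 0.01·(-1.9208, 4.05) = (-0.941192, 0.3645)
g(-0.941192, 0.3645) = 1.550143630864

1.550143630864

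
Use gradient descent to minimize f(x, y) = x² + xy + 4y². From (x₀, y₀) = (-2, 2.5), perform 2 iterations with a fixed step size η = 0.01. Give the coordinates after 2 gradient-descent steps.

∇f = (2x + y, x + 8y)
Step 1: at (-2, 2.5), ∇f = (-1.5, 18) → (-2, 2.5) − 0.01·(-1.5, 18) = (-1.985, 2.32)
Step 2: at (-1.985, 2.32), ∇f = (-1.65, 16.575) → (-1.985, 2.32) − 0.01·(-1.65, 16.575) = (-1.9685, 2.15425)

(-1.9685, 2.15425)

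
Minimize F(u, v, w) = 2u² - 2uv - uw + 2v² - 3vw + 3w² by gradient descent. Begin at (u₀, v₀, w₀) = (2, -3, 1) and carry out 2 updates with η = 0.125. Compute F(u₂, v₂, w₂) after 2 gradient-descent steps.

∇F = (4u - 2v - w, -2u + 4v - 3w, -u - 3v + 6w)
Step 1: at (2, -3, 1), ∇F = (13, -19, 13) → (2, -3, 1) − 0.125·(13, -19, 13) = (0.375, -0.625, -0.625)
Step 2: at (0.375, -0.625, -0.625), ∇F = (3.375, -1.375, -2.25) → (0.375, -0.625, -0.625) − 0.125·(3.375, -1.375, -2.25) = (-0.046875, -0.453125, -0.34375)
F(-0.046875, -0.453125, -0.34375) = 0.24365234375

0.24365234375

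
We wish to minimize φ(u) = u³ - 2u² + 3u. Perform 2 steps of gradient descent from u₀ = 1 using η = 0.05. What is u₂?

0.8085

φ′(u) = 3u² - 4u + 3
u₁ = 1 − 0.05·2 = 0.9
u₂ = 0.9 − 0.05·1.83 = 0.8085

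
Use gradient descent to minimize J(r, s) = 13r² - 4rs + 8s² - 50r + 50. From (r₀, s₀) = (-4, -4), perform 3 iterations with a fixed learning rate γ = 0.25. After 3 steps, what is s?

-166.75

∇J = (26r - 4s - 50, -4r + 16s)
Step 1: at (-4, -4), ∇J = (-138, -48) → (-4, -4) − 0.25·(-138, -48) = (30.5, 8)
Step 2: at (30.5, 8), ∇J = (711, 6) → (30.5, 8) − 0.25·(711, 6) = (-147.25, 6.5)
Step 3: at (-147.25, 6.5), ∇J = (-3904.5, 693) → (-147.25, 6.5) − 0.25·(-3904.5, 693) = (828.875, -166.75)
s = -166.75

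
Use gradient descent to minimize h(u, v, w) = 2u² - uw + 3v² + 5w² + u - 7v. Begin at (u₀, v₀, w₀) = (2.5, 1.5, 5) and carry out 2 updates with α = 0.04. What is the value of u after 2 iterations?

1.9824

∇h = (4u - w + 1, 6v - 7, -u + 10w)
Step 1: at (2.5, 1.5, 5), ∇h = (6, 2, 47.5) → (2.5, 1.5, 5) − 0.04·(6, 2, 47.5) = (2.26, 1.42, 3.1)
Step 2: at (2.26, 1.42, 3.1), ∇h = (6.94, 1.52, 28.74) → (2.26, 1.42, 3.1) − 0.04·(6.94, 1.52, 28.74) = (1.9824, 1.3592, 1.9504)
u = 1.9824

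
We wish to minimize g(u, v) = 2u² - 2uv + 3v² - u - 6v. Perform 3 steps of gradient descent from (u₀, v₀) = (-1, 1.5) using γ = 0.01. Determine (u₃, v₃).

∇g = (4u - 2v - 1, -2u + 6v - 6)
(u₁, v₁) = (-1, 1.5) − 0.01·(-8, 5) = (-0.92, 1.45)
(u₂, v₂) = (-0.92, 1.45) − 0.01·(-7.58, 4.54) = (-0.8442, 1.4046)
(u₃, v₃) = (-0.8442, 1.4046) − 0.01·(-7.186, 4.116) = (-0.77234, 1.36344)

(-0.77234, 1.36344)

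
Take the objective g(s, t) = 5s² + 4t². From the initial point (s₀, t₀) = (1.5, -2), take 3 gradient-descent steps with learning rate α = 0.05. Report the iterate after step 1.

∇g = (10s, 8t)
Step 1: at (1.5, -2), ∇g = (15, -16) → (1.5, -2) − 0.05·(15, -16) = (0.75, -1.2)

(0.75, -1.2)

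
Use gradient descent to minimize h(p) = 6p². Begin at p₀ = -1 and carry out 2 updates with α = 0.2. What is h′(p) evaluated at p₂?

h′(p) = 12p
Step 1: h′(-1) = -12; p₁ = -1 − 0.2·(-12) = 1.4
Step 2: h′(1.4) = 16.8; p₂ = 1.4 − 0.2·16.8 = -1.96
h′(p) at (-1.96) = -23.52

-23.52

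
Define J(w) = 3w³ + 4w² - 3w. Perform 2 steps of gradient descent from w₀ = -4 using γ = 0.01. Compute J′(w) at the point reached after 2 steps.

380.176576166569

J′(w) = 9w² + 8w - 3
Step 1: J′(-4) = 109; w₁ = -4 − 0.01·109 = -5.09
Step 2: J′(-5.09) = 189.4529; w₂ = -5.09 − 0.01·189.4529 = -6.984529
J′(w) at (-6.984529) = 380.176576166569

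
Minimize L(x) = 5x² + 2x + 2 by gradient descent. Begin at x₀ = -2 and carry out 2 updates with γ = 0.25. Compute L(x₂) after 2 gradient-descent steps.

83.8125

L′(x) = 10x + 2
x₁ = -2 − 0.25·(-18) = 2.5
x₂ = 2.5 − 0.25·27 = -4.25
L(-4.25) = 83.8125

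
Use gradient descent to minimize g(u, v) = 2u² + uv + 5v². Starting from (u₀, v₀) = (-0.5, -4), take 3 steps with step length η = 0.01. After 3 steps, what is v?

-2.9041255

∇g = (4u + v, u + 10v)
(u₁, v₁) = (-0.5, -4) − 0.01·(-6, -40.5) = (-0.44, -3.595)
(u₂, v₂) = (-0.44, -3.595) − 0.01·(-5.355, -36.39) = (-0.38645, -3.2311)
(u₃, v₃) = (-0.38645, -3.2311) − 0.01·(-4.7769, -32.69745) = (-0.338681, -2.9041255)
v = -2.9041255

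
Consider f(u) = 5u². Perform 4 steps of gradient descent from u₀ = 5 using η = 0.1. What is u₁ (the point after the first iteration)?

0

f′(u) = 10u
Step 1: f′(5) = 50; u₁ = 5 − 0.1·50 = 0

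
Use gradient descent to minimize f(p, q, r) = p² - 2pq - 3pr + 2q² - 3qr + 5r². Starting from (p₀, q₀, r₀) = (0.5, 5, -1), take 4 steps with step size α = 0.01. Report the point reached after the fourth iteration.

(0.75168451, 4.22142403, -0.11328501)

∇f = (2p - 2q - 3r, -2p + 4q - 3r, -3p - 3q + 10r)
Step 1: at (0.5, 5, -1), ∇f = (-6, 22, -26.5) → (0.5, 5, -1) − 0.01·(-6, 22, -26.5) = (0.56, 4.78, -0.735)
Step 2: at (0.56, 4.78, -0.735), ∇f = (-6.235, 20.205, -23.37) → (0.56, 4.78, -0.735) − 0.01·(-6.235, 20.205, -23.37) = (0.62235, 4.57795, -0.5013)
Step 3: at (0.62235, 4.57795, -0.5013), ∇f = (-6.4073, 18.571, -20.6139) → (0.62235, 4.57795, -0.5013) − 0.01·(-6.4073, 18.571, -20.6139) = (0.686423, 4.39224, -0.295161)
Step 4: at (0.686423, 4.39224, -0.295161), ∇f = (-6.526151, 17.081597, -18.187599) → (0.686423, 4.39224, -0.295161) − 0.01·(-6.526151, 17.081597, -18.187599) = (0.75168451, 4.22142403, -0.11328501)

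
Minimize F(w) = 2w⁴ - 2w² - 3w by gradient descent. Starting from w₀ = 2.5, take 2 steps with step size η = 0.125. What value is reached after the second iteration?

1504

F′(w) = 8w³ - 4w - 3
Step 1: F′(2.5) = 112; w₁ = 2.5 − 0.125·112 = -11.5
Step 2: F′(-11.5) = -12124; w₂ = -11.5 − 0.125·(-12124) = 1504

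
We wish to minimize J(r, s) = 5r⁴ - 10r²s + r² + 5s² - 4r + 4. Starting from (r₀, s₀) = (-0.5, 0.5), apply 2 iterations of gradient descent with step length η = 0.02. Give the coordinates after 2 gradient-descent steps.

(-0.39655, 0.4005)

∇J = (20r³ - 20rs + 2r - 4, -10r² + 10s)
Step 1: at (-0.5, 0.5), ∇J = (-2.5, 2.5) → (-0.5, 0.5) − 0.02·(-2.5, 2.5) = (-0.45, 0.45)
Step 2: at (-0.45, 0.45), ∇J = (-2.6725, 2.475) → (-0.45, 0.45) − 0.02·(-2.6725, 2.475) = (-0.39655, 0.4005)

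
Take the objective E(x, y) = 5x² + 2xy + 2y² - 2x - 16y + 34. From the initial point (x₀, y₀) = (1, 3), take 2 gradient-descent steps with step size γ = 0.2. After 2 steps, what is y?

4.6

∇E = (10x + 2y - 2, 2x + 4y - 16)
(x₁, y₁) = (1, 3) − 0.2·(14, -2) = (-1.8, 3.4)
(x₂, y₂) = (-1.8, 3.4) − 0.2·(-13.2, -6) = (0.84, 4.6)
y = 4.6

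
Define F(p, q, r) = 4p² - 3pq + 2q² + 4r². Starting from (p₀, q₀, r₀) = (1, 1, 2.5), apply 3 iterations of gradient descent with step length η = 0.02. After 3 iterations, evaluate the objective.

∇F = (8p - 3q, -3p + 4q, 8r)
Step 1: at (1, 1, 2.5), ∇F = (5, 1, 20) → (1, 1, 2.5) − 0.02·(5, 1, 20) = (0.9, 0.98, 2.1)
Step 2: at (0.9, 0.98, 2.1), ∇F = (4.26, 1.22, 16.8) → (0.9, 0.98, 2.1) − 0.02·(4.26, 1.22, 16.8) = (0.8148, 0.9556, 1.764)
Step 3: at (0.8148, 0.9556, 1.764), ∇F = (3.6516, 1.378, 14.112) → (0.8148, 0.9556, 1.764) − 0.02·(3.6516, 1.378, 14.112) = (0.741768, 0.92804, 1.48176)
F(0.741768, 0.92804, 1.48176) = 10.640675212736

10.640675212736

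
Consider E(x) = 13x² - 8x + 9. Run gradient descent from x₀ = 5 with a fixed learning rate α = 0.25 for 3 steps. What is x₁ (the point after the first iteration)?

-25.5

E′(x) = 26x - 8
Step 1: E′(5) = 122; x₁ = 5 − 0.25·122 = -25.5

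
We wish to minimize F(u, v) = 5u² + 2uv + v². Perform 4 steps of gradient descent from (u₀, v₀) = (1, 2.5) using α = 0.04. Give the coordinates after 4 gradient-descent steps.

∇F = (10u + 2v, 2u + 2v)
Step 1: at (1, 2.5), ∇F = (15, 7) → (1, 2.5) − 0.04·(15, 7) = (0.4, 2.22)
Step 2: at (0.4, 2.22), ∇F = (8.44, 5.24) → (0.4, 2.22) − 0.04·(8.44, 5.24) = (0.0624, 2.0104)
Step 3: at (0.0624, 2.0104), ∇F = (4.6448, 4.1456) → (0.0624, 2.0104) − 0.04·(4.6448, 4.1456) = (-0.123392, 1.844576)
Step 4: at (-0.123392, 1.844576), ∇F = (2.455232, 3.442368) → (-0.123392, 1.844576) − 0.04·(2.455232, 3.442368) = (-0.22160128, 1.70688128)

(-0.22160128, 1.70688128)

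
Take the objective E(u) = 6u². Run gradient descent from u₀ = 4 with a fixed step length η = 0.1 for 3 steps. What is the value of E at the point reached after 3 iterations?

E′(u) = 12u
u₁ = 4 − 0.1·48 = -0.8
u₂ = -0.8 − 0.1·(-9.6) = 0.16
u₃ = 0.16 − 0.1·1.92 = -0.032
E(-0.032) = 0.006144

0.006144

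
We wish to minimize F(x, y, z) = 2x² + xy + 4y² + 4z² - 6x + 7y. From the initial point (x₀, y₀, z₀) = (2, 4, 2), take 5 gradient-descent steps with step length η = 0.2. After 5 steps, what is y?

-1.65056

∇F = (4x + y - 6, x + 8y + 7, 8z)
(x₁, y₁, z₁) = (2, 4, 2) − 0.2·(6, 41, 16) = (0.8, -4.2, -1.2)
(x₂, y₂, z₂) = (0.8, -4.2, -1.2) − 0.2·(-7, -25.8, -9.6) = (2.2, 0.96, 0.72)
(x₃, y₃, z₃) = (2.2, 0.96, 0.72) − 0.2·(3.76, 16.88, 5.76) = (1.448, -2.416, -0.432)
(x₄, y₄, z₄) = (1.448, -2.416, -0.432) − 0.2·(-2.624, -10.88, -3.456) = (1.9728, -0.24, 0.2592)
(x₅, y₅, z₅) = (1.9728, -0.24, 0.2592) − 0.2·(1.6512, 7.0528, 2.0736) = (1.64256, -1.65056, -0.15552)
y = -1.65056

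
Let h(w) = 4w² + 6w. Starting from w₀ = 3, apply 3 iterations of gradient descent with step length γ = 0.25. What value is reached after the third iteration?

h′(w) = 8w + 6
Step 1: h′(3) = 30; w₁ = 3 − 0.25·30 = -4.5
Step 2: h′(-4.5) = -30; w₂ = -4.5 − 0.25·(-30) = 3
Step 3: h′(3) = 30; w₃ = 3 − 0.25·30 = -4.5

-4.5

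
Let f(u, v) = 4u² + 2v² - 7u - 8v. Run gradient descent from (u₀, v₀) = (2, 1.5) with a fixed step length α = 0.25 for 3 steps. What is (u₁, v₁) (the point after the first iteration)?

∇f = (8u - 7, 4v - 8)
(u₁, v₁) = (2, 1.5) − 0.25·(9, -2) = (-0.25, 2)

(-0.25, 2)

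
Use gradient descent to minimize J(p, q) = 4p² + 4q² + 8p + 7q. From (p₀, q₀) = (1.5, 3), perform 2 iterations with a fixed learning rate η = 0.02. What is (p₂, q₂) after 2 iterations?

(0.764, 1.8592)

∇J = (8p + 8, 8q + 7)
Step 1: at (1.5, 3), ∇J = (20, 31) → (1.5, 3) − 0.02·(20, 31) = (1.1, 2.38)
Step 2: at (1.1, 2.38), ∇J = (16.8, 26.04) → (1.1, 2.38) − 0.02·(16.8, 26.04) = (0.764, 1.8592)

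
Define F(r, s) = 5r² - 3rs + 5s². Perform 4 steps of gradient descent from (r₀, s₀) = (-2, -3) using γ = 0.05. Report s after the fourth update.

-0.45376875

∇F = (10r - 3s, -3r + 10s)
(r₁, s₁) = (-2, -3) − 0.05·(-11, -24) = (-1.45, -1.8)
(r₂, s₂) = (-1.45, -1.8) − 0.05·(-9.1, -13.65) = (-0.995, -1.1175)
(r₃, s₃) = (-0.995, -1.1175) − 0.05·(-6.5975, -8.19) = (-0.665125, -0.708)
(r₄, s₄) = (-0.665125, -0.708) − 0.05·(-4.52725, -5.084625) = (-0.4387625, -0.45376875)
s = -0.45376875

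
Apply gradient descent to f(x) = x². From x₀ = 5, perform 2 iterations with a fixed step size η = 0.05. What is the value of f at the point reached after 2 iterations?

f′(x) = 2x
x₁ = 5 − 0.05·10 = 4.5
x₂ = 4.5 − 0.05·9 = 4.05
f(4.05) = 16.4025

16.4025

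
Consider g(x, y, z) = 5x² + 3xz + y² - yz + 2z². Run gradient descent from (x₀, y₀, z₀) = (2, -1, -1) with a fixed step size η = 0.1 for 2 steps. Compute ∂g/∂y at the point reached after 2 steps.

∇g = (10x + 3z, 2y - z, 3x - y + 4z)
Step 1: at (2, -1, -1), ∇g = (17, -1, 3) → (2, -1, -1) − 0.1·(17, -1, 3) = (0.3, -0.9, -1.3)
Step 2: at (0.3, -0.9, -1.3), ∇g = (-0.9, -0.5, -3.4) → (0.3, -0.9, -1.3) − 0.1·(-0.9, -0.5, -3.4) = (0.39, -0.85, -0.96)
∂g/∂y at (0.39, -0.85, -0.96) = -0.74

-0.74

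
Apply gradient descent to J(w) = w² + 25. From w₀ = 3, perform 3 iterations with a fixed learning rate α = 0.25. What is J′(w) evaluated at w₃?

0.75

J′(w) = 2w
w₁ = 3 − 0.25·6 = 1.5
w₂ = 1.5 − 0.25·3 = 0.75
w₃ = 0.75 − 0.25·1.5 = 0.375
J′(w) at (0.375) = 0.75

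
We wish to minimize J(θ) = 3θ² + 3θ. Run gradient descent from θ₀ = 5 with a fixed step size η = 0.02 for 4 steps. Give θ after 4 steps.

J′(θ) = 6θ + 3
θ₁ = 5 − 0.02·33 = 4.34
θ₂ = 4.34 − 0.02·29.04 = 3.7592
θ₃ = 3.7592 − 0.02·25.5552 = 3.248096
θ₄ = 3.248096 − 0.02·22.488576 = 2.79832448

2.79832448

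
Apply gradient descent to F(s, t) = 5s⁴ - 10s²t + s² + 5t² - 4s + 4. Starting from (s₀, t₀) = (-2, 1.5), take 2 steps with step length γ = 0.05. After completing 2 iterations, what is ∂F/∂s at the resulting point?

-376664.15386768

∇F = (20s³ - 20st + 2s - 4, -10s² + 10t)
Step 1: at (-2, 1.5), ∇F = (-108, -25) → (-2, 1.5) − 0.05·(-108, -25) = (3.4, 2.75)
Step 2: at (3.4, 2.75), ∇F = (601.88, -88.1) → (3.4, 2.75) − 0.05·(601.88, -88.1) = (-26.694, 7.155)
∂F/∂s at (-26.694, 7.155) = -376664.15386768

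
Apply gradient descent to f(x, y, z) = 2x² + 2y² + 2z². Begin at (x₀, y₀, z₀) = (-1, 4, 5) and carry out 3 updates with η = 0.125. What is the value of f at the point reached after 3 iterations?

1.3125

∇f = (4x, 4y, 4z)
(x₁, y₁, z₁) = (-1, 4, 5) − 0.125·(-4, 16, 20) = (-0.5, 2, 2.5)
(x₂, y₂, z₂) = (-0.5, 2, 2.5) − 0.125·(-2, 8, 10) = (-0.25, 1, 1.25)
(x₃, y₃, z₃) = (-0.25, 1, 1.25) − 0.125·(-1, 4, 5) = (-0.125, 0.5, 0.625)
f(-0.125, 0.5, 0.625) = 1.3125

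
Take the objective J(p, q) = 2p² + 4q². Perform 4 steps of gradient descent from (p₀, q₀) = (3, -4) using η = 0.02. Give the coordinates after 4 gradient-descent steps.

∇J = (4p, 8q)
(p₁, q₁) = (3, -4) − 0.02·(12, -32) = (2.76, -3.36)
(p₂, q₂) = (2.76, -3.36) − 0.02·(11.04, -26.88) = (2.5392, -2.8224)
(p₃, q₃) = (2.5392, -2.8224) − 0.02·(10.1568, -22.5792) = (2.336064, -2.370816)
(p₄, q₄) = (2.336064, -2.370816) − 0.02·(9.344256, -18.966528) = (2.14917888, -1.99148544)

(2.14917888, -1.99148544)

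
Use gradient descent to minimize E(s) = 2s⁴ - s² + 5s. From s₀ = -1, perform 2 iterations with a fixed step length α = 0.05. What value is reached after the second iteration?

E′(s) = 8s³ - 2s + 5
Step 1: E′(-1) = -1; s₁ = -1 − 0.05·(-1) = -0.95
Step 2: E′(-0.95) = 0.041; s₂ = -0.95 − 0.05·0.041 = -0.95205

-0.95205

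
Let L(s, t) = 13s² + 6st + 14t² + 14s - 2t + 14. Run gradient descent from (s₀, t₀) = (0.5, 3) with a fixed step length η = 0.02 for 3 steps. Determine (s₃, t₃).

∇L = (26s + 6t + 14, 6s + 28t - 2)
Step 1: at (0.5, 3), ∇L = (45, 85) → (0.5, 3) − 0.02·(45, 85) = (-0.4, 1.3)
Step 2: at (-0.4, 1.3), ∇L = (11.4, 32) → (-0.4, 1.3) − 0.02·(11.4, 32) = (-0.628, 0.66)
Step 3: at (-0.628, 0.66), ∇L = (1.632, 12.712) → (-0.628, 0.66) − 0.02·(1.632, 12.712) = (-0.66064, 0.40576)

(-0.66064, 0.40576)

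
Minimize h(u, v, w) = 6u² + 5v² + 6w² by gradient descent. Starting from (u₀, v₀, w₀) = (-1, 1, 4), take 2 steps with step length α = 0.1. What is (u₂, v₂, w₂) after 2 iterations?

∇h = (12u, 10v, 12w)
(u₁, v₁, w₁) = (-1, 1, 4) − 0.1·(-12, 10, 48) = (0.2, 0, -0.8)
(u₂, v₂, w₂) = (0.2, 0, -0.8) − 0.1·(2.4, 0, -9.6) = (-0.04, 0, 0.16)

(-0.04, 0, 0.16)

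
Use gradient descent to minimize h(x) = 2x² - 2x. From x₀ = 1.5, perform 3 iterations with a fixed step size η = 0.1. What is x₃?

h′(x) = 4x - 2
x₁ = 1.5 − 0.1·4 = 1.1
x₂ = 1.1 − 0.1·2.4 = 0.86
x₃ = 0.86 − 0.1·1.44 = 0.716

0.716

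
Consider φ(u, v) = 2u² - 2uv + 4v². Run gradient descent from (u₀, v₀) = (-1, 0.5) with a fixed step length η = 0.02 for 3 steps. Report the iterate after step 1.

(-0.9, 0.38)

∇φ = (4u - 2v, -2u + 8v)
Step 1: at (-1, 0.5), ∇φ = (-5, 6) → (-1, 0.5) − 0.02·(-5, 6) = (-0.9, 0.38)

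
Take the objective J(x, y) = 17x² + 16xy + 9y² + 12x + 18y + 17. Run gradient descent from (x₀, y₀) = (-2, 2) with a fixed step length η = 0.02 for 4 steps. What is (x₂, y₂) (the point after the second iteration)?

∇J = (34x + 16y + 12, 16x + 18y + 18)
(x₁, y₁) = (-2, 2) − 0.02·(-24, 22) = (-1.52, 1.56)
(x₂, y₂) = (-1.52, 1.56) − 0.02·(-14.72, 21.76) = (-1.2256, 1.1248)

(-1.2256, 1.1248)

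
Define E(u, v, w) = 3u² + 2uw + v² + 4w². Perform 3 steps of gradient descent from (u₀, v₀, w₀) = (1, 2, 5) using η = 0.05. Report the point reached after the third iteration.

∇E = (6u + 2w, 2v, 2u + 8w)
(u₁, v₁, w₁) = (1, 2, 5) − 0.05·(16, 4, 42) = (0.2, 1.8, 2.9)
(u₂, v₂, w₂) = (0.2, 1.8, 2.9) − 0.05·(7, 3.6, 23.6) = (-0.15, 1.62, 1.72)
(u₃, v₃, w₃) = (-0.15, 1.62, 1.72) − 0.05·(2.54, 3.24, 13.46) = (-0.277, 1.458, 1.047)

(-0.277, 1.458, 1.047)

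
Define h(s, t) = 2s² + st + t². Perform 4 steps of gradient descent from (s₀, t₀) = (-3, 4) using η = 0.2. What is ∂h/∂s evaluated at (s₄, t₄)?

∇h = (4s + t, s + 2t)
(s₁, t₁) = (-3, 4) − 0.2·(-8, 5) = (-1.4, 3)
(s₂, t₂) = (-1.4, 3) − 0.2·(-2.6, 4.6) = (-0.88, 2.08)
(s₃, t₃) = (-0.88, 2.08) − 0.2·(-1.44, 3.28) = (-0.592, 1.424)
(s₄, t₄) = (-0.592, 1.424) − 0.2·(-0.944, 2.256) = (-0.4032, 0.9728)
∂h/∂s at (-0.4032, 0.9728) = -0.64

-0.64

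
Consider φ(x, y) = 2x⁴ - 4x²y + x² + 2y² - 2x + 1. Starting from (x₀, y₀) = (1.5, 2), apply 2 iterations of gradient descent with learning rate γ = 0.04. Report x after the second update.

1.41759872

∇φ = (8x³ - 8xy + 2x - 2, -4x² + 4y)
(x₁, y₁) = (1.5, 2) − 0.04·(4, -1) = (1.34, 2.04)
(x₂, y₂) = (1.34, 2.04) − 0.04·(-1.939968, 0.9776) = (1.41759872, 2.000896)
x = 1.41759872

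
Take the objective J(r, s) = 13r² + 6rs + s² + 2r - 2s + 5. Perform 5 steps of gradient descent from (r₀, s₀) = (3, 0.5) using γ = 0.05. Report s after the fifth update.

0.36472

∇J = (26r + 6s + 2, 6r + 2s - 2)
(r₁, s₁) = (3, 0.5) − 0.05·(83, 17) = (-1.15, -0.35)
(r₂, s₂) = (-1.15, -0.35) − 0.05·(-30, -9.6) = (0.35, 0.13)
(r₃, s₃) = (0.35, 0.13) − 0.05·(11.88, 0.36) = (-0.244, 0.112)
(r₄, s₄) = (-0.244, 0.112) − 0.05·(-3.672, -3.24) = (-0.0604, 0.274)
(r₅, s₅) = (-0.0604, 0.274) − 0.05·(2.0736, -1.8144) = (-0.16408, 0.36472)
s = 0.36472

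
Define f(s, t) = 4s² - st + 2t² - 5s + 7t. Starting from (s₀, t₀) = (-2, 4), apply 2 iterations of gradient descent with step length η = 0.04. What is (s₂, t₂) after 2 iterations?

∇f = (8s - t - 5, -s + 4t + 7)
Step 1: at (-2, 4), ∇f = (-25, 25) → (-2, 4) − 0.04·(-25, 25) = (-1, 3)
Step 2: at (-1, 3), ∇f = (-16, 20) → (-1, 3) − 0.04·(-16, 20) = (-0.36, 2.2)

(-0.36, 2.2)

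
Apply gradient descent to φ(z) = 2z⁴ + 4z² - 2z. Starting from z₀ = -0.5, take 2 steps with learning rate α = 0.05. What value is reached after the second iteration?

φ′(z) = 8z³ + 8z - 2
Step 1: φ′(-0.5) = -7; z₁ = -0.5 − 0.05·(-7) = -0.15
Step 2: φ′(-0.15) = -3.227; z₂ = -0.15 − 0.05·(-3.227) = 0.01135

0.01135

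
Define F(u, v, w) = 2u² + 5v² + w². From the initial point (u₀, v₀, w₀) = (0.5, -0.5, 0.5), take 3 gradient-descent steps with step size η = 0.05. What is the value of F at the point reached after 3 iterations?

∇F = (4u, 10v, 2w)
Step 1: at (0.5, -0.5, 0.5), ∇F = (2, -5, 1) → (0.5, -0.5, 0.5) − 0.05·(2, -5, 1) = (0.4, -0.25, 0.45)
Step 2: at (0.4, -0.25, 0.45), ∇F = (1.6, -2.5, 0.9) → (0.4, -0.25, 0.45) − 0.05·(1.6, -2.5, 0.9) = (0.32, -0.125, 0.405)
Step 3: at (0.32, -0.125, 0.405), ∇F = (1.28, -1.25, 0.81) → (0.32, -0.125, 0.405) − 0.05·(1.28, -1.25, 0.81) = (0.256, -0.0625, 0.3645)
F(0.256, -0.0625, 0.3645) = 0.2834635

0.2834635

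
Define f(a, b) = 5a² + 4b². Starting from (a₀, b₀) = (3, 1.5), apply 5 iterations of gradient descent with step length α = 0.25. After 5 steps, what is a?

-22.78125

∇f = (10a, 8b)
(a₁, b₁) = (3, 1.5) − 0.25·(30, 12) = (-4.5, -1.5)
(a₂, b₂) = (-4.5, -1.5) − 0.25·(-45, -12) = (6.75, 1.5)
(a₃, b₃) = (6.75, 1.5) − 0.25·(67.5, 12) = (-10.125, -1.5)
(a₄, b₄) = (-10.125, -1.5) − 0.25·(-101.25, -12) = (15.1875, 1.5)
(a₅, b₅) = (15.1875, 1.5) − 0.25·(151.875, 12) = (-22.78125, -1.5)
a = -22.78125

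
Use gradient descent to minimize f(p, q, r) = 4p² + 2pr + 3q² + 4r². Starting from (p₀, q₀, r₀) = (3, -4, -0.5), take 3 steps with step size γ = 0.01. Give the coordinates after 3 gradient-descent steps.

∇f = (8p + 2r, 6q, 2p + 8r)
Step 1: at (3, -4, -0.5), ∇f = (23, -24, 2) → (3, -4, -0.5) − 0.01·(23, -24, 2) = (2.77, -3.76, -0.52)
Step 2: at (2.77, -3.76, -0.52), ∇f = (21.12, -22.56, 1.38) → (2.77, -3.76, -0.52) − 0.01·(21.12, -22.56, 1.38) = (2.5588, -3.5344, -0.5338)
Step 3: at (2.5588, -3.5344, -0.5338), ∇f = (19.4028, -21.2064, 0.8472) → (2.5588, -3.5344, -0.5338) − 0.01·(19.4028, -21.2064, 0.8472) = (2.364772, -3.322336, -0.542272)

(2.364772, -3.322336, -0.542272)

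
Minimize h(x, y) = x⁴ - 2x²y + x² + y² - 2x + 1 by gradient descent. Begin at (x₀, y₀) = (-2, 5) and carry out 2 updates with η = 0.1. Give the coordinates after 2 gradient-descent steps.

∇h = (4x³ - 4xy + 2x - 2, -2x² + 2y)
(x₁, y₁) = (-2, 5) − 0.1·(2, 2) = (-2.2, 4.8)
(x₂, y₂) = (-2.2, 4.8) − 0.1·(-6.752, -0.08) = (-1.5248, 4.808)

(-1.5248, 4.808)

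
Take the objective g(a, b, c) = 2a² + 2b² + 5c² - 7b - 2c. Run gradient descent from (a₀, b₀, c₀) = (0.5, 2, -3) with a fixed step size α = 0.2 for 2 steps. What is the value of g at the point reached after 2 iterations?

44.876

∇g = (4a, 4b - 7, 10c - 2)
Step 1: at (0.5, 2, -3), ∇g = (2, 1, -32) → (0.5, 2, -3) − 0.2·(2, 1, -32) = (0.1, 1.8, 3.4)
Step 2: at (0.1, 1.8, 3.4), ∇g = (0.4, 0.2, 32) → (0.1, 1.8, 3.4) − 0.2·(0.4, 0.2, 32) = (0.02, 1.76, -3)
g(0.02, 1.76, -3) = 44.876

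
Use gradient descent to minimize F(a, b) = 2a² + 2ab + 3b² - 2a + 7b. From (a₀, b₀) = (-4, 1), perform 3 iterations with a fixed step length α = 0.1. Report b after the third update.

-0.44

∇F = (4a + 2b - 2, 2a + 6b + 7)
(a₁, b₁) = (-4, 1) − 0.1·(-16, 5) = (-2.4, 0.5)
(a₂, b₂) = (-2.4, 0.5) − 0.1·(-10.6, 5.2) = (-1.34, -0.02)
(a₃, b₃) = (-1.34, -0.02) − 0.1·(-7.4, 4.2) = (-0.6, -0.44)
b = -0.44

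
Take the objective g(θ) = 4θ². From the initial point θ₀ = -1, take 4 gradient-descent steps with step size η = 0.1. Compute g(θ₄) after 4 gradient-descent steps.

g′(θ) = 8θ
θ₁ = -1 − 0.1·(-8) = -0.2
θ₂ = -0.2 − 0.1·(-1.6) = -0.04
θ₃ = -0.04 − 0.1·(-0.32) = -0.008
θ₄ = -0.008 − 0.1·(-0.064) = -0.0016
g(-0.0016) = 0.00001024

0.00001024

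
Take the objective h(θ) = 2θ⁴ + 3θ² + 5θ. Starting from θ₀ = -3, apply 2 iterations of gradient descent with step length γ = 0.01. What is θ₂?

h′(θ) = 8θ³ + 6θ + 5
θ₁ = -3 − 0.01·(-229) = -0.71
θ₂ = -0.71 − 0.01·(-2.123288) = -0.68876712

-0.68876712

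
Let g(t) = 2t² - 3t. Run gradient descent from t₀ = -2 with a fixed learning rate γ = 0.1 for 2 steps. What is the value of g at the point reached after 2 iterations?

g′(t) = 4t - 3
t₁ = -2 − 0.1·(-11) = -0.9
t₂ = -0.9 − 0.1·(-6.6) = -0.24
g(-0.24) = 0.8352

0.8352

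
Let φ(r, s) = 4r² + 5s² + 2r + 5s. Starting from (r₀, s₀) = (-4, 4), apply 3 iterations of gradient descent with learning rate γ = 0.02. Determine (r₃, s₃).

(-2.47264, 1.804)

∇φ = (8r + 2, 10s + 5)
Step 1: at (-4, 4), ∇φ = (-30, 45) → (-4, 4) − 0.02·(-30, 45) = (-3.4, 3.1)
Step 2: at (-3.4, 3.1), ∇φ = (-25.2, 36) → (-3.4, 3.1) − 0.02·(-25.2, 36) = (-2.896, 2.38)
Step 3: at (-2.896, 2.38), ∇φ = (-21.168, 28.8) → (-2.896, 2.38) − 0.02·(-21.168, 28.8) = (-2.47264, 1.804)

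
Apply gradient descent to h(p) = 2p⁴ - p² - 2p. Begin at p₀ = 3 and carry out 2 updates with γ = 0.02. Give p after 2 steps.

-0.91665664

h′(p) = 8p³ - 2p - 2
Step 1: h′(3) = 208; p₁ = 3 − 0.02·208 = -1.16
Step 2: h′(-1.16) = -12.167168; p₂ = -1.16 − 0.02·(-12.167168) = -0.91665664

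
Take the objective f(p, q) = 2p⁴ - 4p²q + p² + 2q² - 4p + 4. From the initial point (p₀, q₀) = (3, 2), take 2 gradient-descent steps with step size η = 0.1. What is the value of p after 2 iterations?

∇f = (8p³ - 8pq + 2p - 4, -4p² + 4q)
Step 1: at (3, 2), ∇f = (170, -28) → (3, 2) − 0.1·(170, -28) = (-14, 4.8)
Step 2: at (-14, 4.8), ∇f = (-21446.4, -764.8) → (-14, 4.8) − 0.1·(-21446.4, -764.8) = (2130.64, 81.28)
p = 2130.64

2130.64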